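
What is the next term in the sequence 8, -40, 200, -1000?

Ratios: -40 / 8 = -5.0
This is a geometric sequence with common ratio r = -5.
Next term = -1000 * -5 = 5000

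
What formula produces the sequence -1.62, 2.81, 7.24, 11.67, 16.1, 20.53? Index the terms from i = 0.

Check differences: 2.81 - -1.62 = 4.43
7.24 - 2.81 = 4.43
Common difference d = 4.43.
First term a = -1.62.
Formula: S_i = -1.62 + 4.43*i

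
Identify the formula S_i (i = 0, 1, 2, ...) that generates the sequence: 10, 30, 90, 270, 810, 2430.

Check ratios: 30 / 10 = 3.0
Common ratio r = 3.
First term a = 10.
Formula: S_i = 10 * 3^i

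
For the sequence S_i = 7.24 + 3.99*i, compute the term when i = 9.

S_9 = 7.24 + 3.99*9 = 7.24 + 35.91 = 43.15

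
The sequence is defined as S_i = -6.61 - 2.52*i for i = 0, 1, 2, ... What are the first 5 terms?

This is an arithmetic sequence.
i=0: S_0 = -6.61 + -2.52*0 = -6.61
i=1: S_1 = -6.61 + -2.52*1 = -9.13
i=2: S_2 = -6.61 + -2.52*2 = -11.65
i=3: S_3 = -6.61 + -2.52*3 = -14.17
i=4: S_4 = -6.61 + -2.52*4 = -16.69
The first 5 terms are: [-6.61, -9.13, -11.65, -14.17, -16.69]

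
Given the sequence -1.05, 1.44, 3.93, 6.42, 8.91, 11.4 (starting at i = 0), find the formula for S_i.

Check differences: 1.44 - -1.05 = 2.49
3.93 - 1.44 = 2.49
Common difference d = 2.49.
First term a = -1.05.
Formula: S_i = -1.05 + 2.49*i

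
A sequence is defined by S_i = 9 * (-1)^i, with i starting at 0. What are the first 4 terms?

This is a geometric sequence.
i=0: S_0 = 9 * (-1)^0 = 9
i=1: S_1 = 9 * (-1)^1 = -9
i=2: S_2 = 9 * (-1)^2 = 9
i=3: S_3 = 9 * (-1)^3 = -9
The first 4 terms are: [9, -9, 9, -9]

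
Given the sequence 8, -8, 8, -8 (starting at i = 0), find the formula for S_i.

Check ratios: -8 / 8 = -1.0
Common ratio r = -1.
First term a = 8.
Formula: S_i = 8 * (-1)^i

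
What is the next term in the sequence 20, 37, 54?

Differences: 37 - 20 = 17
This is an arithmetic sequence with common difference d = 17.
Next term = 54 + 17 = 71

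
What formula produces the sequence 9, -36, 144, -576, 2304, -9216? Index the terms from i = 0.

Check ratios: -36 / 9 = -4.0
Common ratio r = -4.
First term a = 9.
Formula: S_i = 9 * (-4)^i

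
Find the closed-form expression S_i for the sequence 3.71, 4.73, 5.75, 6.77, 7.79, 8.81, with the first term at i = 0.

Check differences: 4.73 - 3.71 = 1.02
5.75 - 4.73 = 1.02
Common difference d = 1.02.
First term a = 3.71.
Formula: S_i = 3.71 + 1.02*i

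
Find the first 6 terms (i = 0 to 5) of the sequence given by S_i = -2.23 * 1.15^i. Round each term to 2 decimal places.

This is a geometric sequence.
i=0: S_0 = -2.23 * 1.15^0 = -2.23
i=1: S_1 = -2.23 * 1.15^1 ≈ -2.56
i=2: S_2 = -2.23 * 1.15^2 ≈ -2.95
i=3: S_3 = -2.23 * 1.15^3 ≈ -3.39
i=4: S_4 = -2.23 * 1.15^4 ≈ -3.9
i=5: S_5 = -2.23 * 1.15^5 ≈ -4.49
The first 6 terms are: [-2.23, -2.56, -2.95, -3.39, -3.9, -4.49]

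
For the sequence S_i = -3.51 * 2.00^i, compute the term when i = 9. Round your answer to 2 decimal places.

S_9 = -3.51 * 2.0^9 = -3.51 * 512 = -1797.12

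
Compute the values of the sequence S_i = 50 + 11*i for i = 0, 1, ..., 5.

This is an arithmetic sequence.
i=0: S_0 = 50 + 11*0 = 50
i=1: S_1 = 50 + 11*1 = 61
i=2: S_2 = 50 + 11*2 = 72
i=3: S_3 = 50 + 11*3 = 83
i=4: S_4 = 50 + 11*4 = 94
i=5: S_5 = 50 + 11*5 = 105
The first 6 terms are: [50, 61, 72, 83, 94, 105]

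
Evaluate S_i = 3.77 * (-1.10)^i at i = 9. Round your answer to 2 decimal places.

S_9 = 3.77 * (-1.1)^9 ≈ 3.77 * -2.3579 ≈ -8.89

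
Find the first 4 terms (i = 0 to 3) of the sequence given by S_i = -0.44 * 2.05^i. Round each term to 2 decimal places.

This is a geometric sequence.
i=0: S_0 = -0.44 * 2.05^0 = -0.44
i=1: S_1 = -0.44 * 2.05^1 ≈ -0.9
i=2: S_2 = -0.44 * 2.05^2 ≈ -1.85
i=3: S_3 = -0.44 * 2.05^3 ≈ -3.79
The first 4 terms are: [-0.44, -0.9, -1.85, -3.79]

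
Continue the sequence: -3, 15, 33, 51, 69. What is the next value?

Differences: 15 - -3 = 18
This is an arithmetic sequence with common difference d = 18.
Next term = 69 + 18 = 87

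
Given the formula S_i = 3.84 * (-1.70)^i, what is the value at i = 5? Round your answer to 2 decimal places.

S_5 = 3.84 * (-1.7)^5 ≈ 3.84 * -14.1986 ≈ -54.52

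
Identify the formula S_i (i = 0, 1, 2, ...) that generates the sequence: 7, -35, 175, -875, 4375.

Check ratios: -35 / 7 = -5.0
Common ratio r = -5.
First term a = 7.
Formula: S_i = 7 * (-5)^i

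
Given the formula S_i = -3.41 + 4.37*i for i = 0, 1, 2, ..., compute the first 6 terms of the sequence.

This is an arithmetic sequence.
i=0: S_0 = -3.41 + 4.37*0 = -3.41
i=1: S_1 = -3.41 + 4.37*1 = 0.96
i=2: S_2 = -3.41 + 4.37*2 = 5.33
i=3: S_3 = -3.41 + 4.37*3 = 9.7
i=4: S_4 = -3.41 + 4.37*4 = 14.07
i=5: S_5 = -3.41 + 4.37*5 = 18.44
The first 6 terms are: [-3.41, 0.96, 5.33, 9.7, 14.07, 18.44]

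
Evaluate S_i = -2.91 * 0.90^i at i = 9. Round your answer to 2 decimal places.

S_9 = -2.91 * 0.9^9 ≈ -2.91 * 0.3874 ≈ -1.13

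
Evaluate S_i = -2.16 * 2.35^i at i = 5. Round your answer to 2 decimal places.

S_5 = -2.16 * 2.35^5 ≈ -2.16 * 71.6703 ≈ -154.81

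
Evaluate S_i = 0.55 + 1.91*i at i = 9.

S_9 = 0.55 + 1.91*9 = 0.55 + 17.19 = 17.74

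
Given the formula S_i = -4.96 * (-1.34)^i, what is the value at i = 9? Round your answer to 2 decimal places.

S_9 = -4.96 * (-1.34)^9 ≈ -4.96 * -13.9297 ≈ 69.09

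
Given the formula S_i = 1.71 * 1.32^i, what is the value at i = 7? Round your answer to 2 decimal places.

S_7 = 1.71 * 1.32^7 ≈ 1.71 * 6.9826 ≈ 11.94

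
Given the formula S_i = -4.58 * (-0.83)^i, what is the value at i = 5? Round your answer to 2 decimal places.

S_5 = -4.58 * (-0.83)^5 ≈ -4.58 * -0.3939 ≈ 1.8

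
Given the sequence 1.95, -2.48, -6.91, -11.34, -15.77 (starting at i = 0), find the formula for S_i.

Check differences: -2.48 - 1.95 = -4.43
-6.91 - -2.48 = -4.43
Common difference d = -4.43.
First term a = 1.95.
Formula: S_i = 1.95 - 4.43*i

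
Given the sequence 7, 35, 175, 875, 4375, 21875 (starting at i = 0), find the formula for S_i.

Check ratios: 35 / 7 = 5.0
Common ratio r = 5.
First term a = 7.
Formula: S_i = 7 * 5^i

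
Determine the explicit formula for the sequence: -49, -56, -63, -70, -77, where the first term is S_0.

Check differences: -56 - -49 = -7
-63 - -56 = -7
Common difference d = -7.
First term a = -49.
Formula: S_i = -49 - 7*i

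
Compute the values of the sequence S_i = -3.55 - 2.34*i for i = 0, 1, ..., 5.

This is an arithmetic sequence.
i=0: S_0 = -3.55 + -2.34*0 = -3.55
i=1: S_1 = -3.55 + -2.34*1 = -5.89
i=2: S_2 = -3.55 + -2.34*2 = -8.23
i=3: S_3 = -3.55 + -2.34*3 = -10.57
i=4: S_4 = -3.55 + -2.34*4 = -12.91
i=5: S_5 = -3.55 + -2.34*5 = -15.25
The first 6 terms are: [-3.55, -5.89, -8.23, -10.57, -12.91, -15.25]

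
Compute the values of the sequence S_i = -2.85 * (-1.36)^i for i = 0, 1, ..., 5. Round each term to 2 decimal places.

This is a geometric sequence.
i=0: S_0 = -2.85 * (-1.36)^0 = -2.85
i=1: S_1 = -2.85 * (-1.36)^1 ≈ 3.88
i=2: S_2 = -2.85 * (-1.36)^2 ≈ -5.27
i=3: S_3 = -2.85 * (-1.36)^3 ≈ 7.17
i=4: S_4 = -2.85 * (-1.36)^4 ≈ -9.75
i=5: S_5 = -2.85 * (-1.36)^5 ≈ 13.26
The first 6 terms are: [-2.85, 3.88, -5.27, 7.17, -9.75, 13.26]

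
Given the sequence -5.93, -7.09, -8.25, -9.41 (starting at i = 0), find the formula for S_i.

Check differences: -7.09 - -5.93 = -1.16
-8.25 - -7.09 = -1.16
Common difference d = -1.16.
First term a = -5.93.
Formula: S_i = -5.93 - 1.16*i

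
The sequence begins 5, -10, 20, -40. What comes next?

Ratios: -10 / 5 = -2.0
This is a geometric sequence with common ratio r = -2.
Next term = -40 * -2 = 80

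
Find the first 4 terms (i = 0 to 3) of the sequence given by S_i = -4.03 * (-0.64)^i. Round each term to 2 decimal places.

This is a geometric sequence.
i=0: S_0 = -4.03 * (-0.64)^0 = -4.03
i=1: S_1 = -4.03 * (-0.64)^1 ≈ 2.58
i=2: S_2 = -4.03 * (-0.64)^2 ≈ -1.65
i=3: S_3 = -4.03 * (-0.64)^3 ≈ 1.06
The first 4 terms are: [-4.03, 2.58, -1.65, 1.06]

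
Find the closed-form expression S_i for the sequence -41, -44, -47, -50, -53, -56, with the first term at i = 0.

Check differences: -44 - -41 = -3
-47 - -44 = -3
Common difference d = -3.
First term a = -41.
Formula: S_i = -41 - 3*i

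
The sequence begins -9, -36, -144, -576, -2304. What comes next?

Ratios: -36 / -9 = 4.0
This is a geometric sequence with common ratio r = 4.
Next term = -2304 * 4 = -9216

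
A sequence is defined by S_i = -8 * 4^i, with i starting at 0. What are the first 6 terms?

This is a geometric sequence.
i=0: S_0 = -8 * 4^0 = -8
i=1: S_1 = -8 * 4^1 = -32
i=2: S_2 = -8 * 4^2 = -128
i=3: S_3 = -8 * 4^3 = -512
i=4: S_4 = -8 * 4^4 = -2048
i=5: S_5 = -8 * 4^5 = -8192
The first 6 terms are: [-8, -32, -128, -512, -2048, -8192]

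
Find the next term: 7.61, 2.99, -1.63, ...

Differences: 2.99 - 7.61 = -4.62
This is an arithmetic sequence with common difference d = -4.62.
Next term = -1.63 + -4.62 = -6.25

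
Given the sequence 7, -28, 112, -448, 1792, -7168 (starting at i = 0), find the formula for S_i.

Check ratios: -28 / 7 = -4.0
Common ratio r = -4.
First term a = 7.
Formula: S_i = 7 * (-4)^i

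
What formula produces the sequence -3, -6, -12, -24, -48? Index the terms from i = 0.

Check ratios: -6 / -3 = 2.0
Common ratio r = 2.
First term a = -3.
Formula: S_i = -3 * 2^i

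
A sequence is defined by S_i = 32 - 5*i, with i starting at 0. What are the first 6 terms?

This is an arithmetic sequence.
i=0: S_0 = 32 + -5*0 = 32
i=1: S_1 = 32 + -5*1 = 27
i=2: S_2 = 32 + -5*2 = 22
i=3: S_3 = 32 + -5*3 = 17
i=4: S_4 = 32 + -5*4 = 12
i=5: S_5 = 32 + -5*5 = 7
The first 6 terms are: [32, 27, 22, 17, 12, 7]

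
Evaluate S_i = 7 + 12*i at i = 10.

S_10 = 7 + 12*10 = 7 + 120 = 127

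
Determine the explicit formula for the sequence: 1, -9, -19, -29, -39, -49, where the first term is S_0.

Check differences: -9 - 1 = -10
-19 - -9 = -10
Common difference d = -10.
First term a = 1.
Formula: S_i = 1 - 10*i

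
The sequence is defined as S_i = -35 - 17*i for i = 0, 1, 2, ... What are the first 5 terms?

This is an arithmetic sequence.
i=0: S_0 = -35 + -17*0 = -35
i=1: S_1 = -35 + -17*1 = -52
i=2: S_2 = -35 + -17*2 = -69
i=3: S_3 = -35 + -17*3 = -86
i=4: S_4 = -35 + -17*4 = -103
The first 5 terms are: [-35, -52, -69, -86, -103]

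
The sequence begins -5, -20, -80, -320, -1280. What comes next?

Ratios: -20 / -5 = 4.0
This is a geometric sequence with common ratio r = 4.
Next term = -1280 * 4 = -5120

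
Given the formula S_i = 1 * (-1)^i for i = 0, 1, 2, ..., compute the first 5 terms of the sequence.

This is a geometric sequence.
i=0: S_0 = 1 * (-1)^0 = 1
i=1: S_1 = 1 * (-1)^1 = -1
i=2: S_2 = 1 * (-1)^2 = 1
i=3: S_3 = 1 * (-1)^3 = -1
i=4: S_4 = 1 * (-1)^4 = 1
The first 5 terms are: [1, -1, 1, -1, 1]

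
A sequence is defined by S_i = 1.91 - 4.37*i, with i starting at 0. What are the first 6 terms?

This is an arithmetic sequence.
i=0: S_0 = 1.91 + -4.37*0 = 1.91
i=1: S_1 = 1.91 + -4.37*1 = -2.46
i=2: S_2 = 1.91 + -4.37*2 = -6.83
i=3: S_3 = 1.91 + -4.37*3 = -11.2
i=4: S_4 = 1.91 + -4.37*4 = -15.57
i=5: S_5 = 1.91 + -4.37*5 = -19.94
The first 6 terms are: [1.91, -2.46, -6.83, -11.2, -15.57, -19.94]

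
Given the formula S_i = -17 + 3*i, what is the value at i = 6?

S_6 = -17 + 3*6 = -17 + 18 = 1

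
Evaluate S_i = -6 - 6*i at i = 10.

S_10 = -6 + -6*10 = -6 + -60 = -66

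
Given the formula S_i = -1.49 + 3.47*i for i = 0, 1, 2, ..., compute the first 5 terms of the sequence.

This is an arithmetic sequence.
i=0: S_0 = -1.49 + 3.47*0 = -1.49
i=1: S_1 = -1.49 + 3.47*1 = 1.98
i=2: S_2 = -1.49 + 3.47*2 = 5.45
i=3: S_3 = -1.49 + 3.47*3 = 8.92
i=4: S_4 = -1.49 + 3.47*4 = 12.39
The first 5 terms are: [-1.49, 1.98, 5.45, 8.92, 12.39]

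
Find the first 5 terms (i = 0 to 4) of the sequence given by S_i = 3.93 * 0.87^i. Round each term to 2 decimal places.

This is a geometric sequence.
i=0: S_0 = 3.93 * 0.87^0 = 3.93
i=1: S_1 = 3.93 * 0.87^1 ≈ 3.42
i=2: S_2 = 3.93 * 0.87^2 ≈ 2.97
i=3: S_3 = 3.93 * 0.87^3 ≈ 2.59
i=4: S_4 = 3.93 * 0.87^4 ≈ 2.25
The first 5 terms are: [3.93, 3.42, 2.97, 2.59, 2.25]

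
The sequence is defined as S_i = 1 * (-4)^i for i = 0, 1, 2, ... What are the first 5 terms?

This is a geometric sequence.
i=0: S_0 = 1 * (-4)^0 = 1
i=1: S_1 = 1 * (-4)^1 = -4
i=2: S_2 = 1 * (-4)^2 = 16
i=3: S_3 = 1 * (-4)^3 = -64
i=4: S_4 = 1 * (-4)^4 = 256
The first 5 terms are: [1, -4, 16, -64, 256]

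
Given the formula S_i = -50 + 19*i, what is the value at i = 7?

S_7 = -50 + 19*7 = -50 + 133 = 83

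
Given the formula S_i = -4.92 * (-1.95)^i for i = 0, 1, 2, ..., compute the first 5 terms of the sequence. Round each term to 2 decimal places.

This is a geometric sequence.
i=0: S_0 = -4.92 * (-1.95)^0 = -4.92
i=1: S_1 = -4.92 * (-1.95)^1 ≈ 9.59
i=2: S_2 = -4.92 * (-1.95)^2 ≈ -18.71
i=3: S_3 = -4.92 * (-1.95)^3 ≈ 36.48
i=4: S_4 = -4.92 * (-1.95)^4 ≈ -71.14
The first 5 terms are: [-4.92, 9.59, -18.71, 36.48, -71.14]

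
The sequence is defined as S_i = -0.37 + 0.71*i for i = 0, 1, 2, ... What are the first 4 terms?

This is an arithmetic sequence.
i=0: S_0 = -0.37 + 0.71*0 = -0.37
i=1: S_1 = -0.37 + 0.71*1 = 0.34
i=2: S_2 = -0.37 + 0.71*2 = 1.05
i=3: S_3 = -0.37 + 0.71*3 = 1.76
The first 4 terms are: [-0.37, 0.34, 1.05, 1.76]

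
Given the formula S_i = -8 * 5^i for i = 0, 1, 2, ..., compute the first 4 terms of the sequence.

This is a geometric sequence.
i=0: S_0 = -8 * 5^0 = -8
i=1: S_1 = -8 * 5^1 = -40
i=2: S_2 = -8 * 5^2 = -200
i=3: S_3 = -8 * 5^3 = -1000
The first 4 terms are: [-8, -40, -200, -1000]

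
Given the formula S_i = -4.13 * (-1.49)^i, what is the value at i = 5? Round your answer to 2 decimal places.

S_5 = -4.13 * (-1.49)^5 ≈ -4.13 * -7.344 ≈ 30.33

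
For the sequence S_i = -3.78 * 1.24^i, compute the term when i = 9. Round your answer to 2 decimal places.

S_9 = -3.78 * 1.24^9 ≈ -3.78 * 6.931 ≈ -26.2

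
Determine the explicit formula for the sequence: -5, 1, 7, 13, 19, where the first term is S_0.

Check differences: 1 - -5 = 6
7 - 1 = 6
Common difference d = 6.
First term a = -5.
Formula: S_i = -5 + 6*i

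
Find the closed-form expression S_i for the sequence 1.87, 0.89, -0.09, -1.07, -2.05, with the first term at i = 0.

Check differences: 0.89 - 1.87 = -0.98
-0.09 - 0.89 = -0.98
Common difference d = -0.98.
First term a = 1.87.
Formula: S_i = 1.87 - 0.98*i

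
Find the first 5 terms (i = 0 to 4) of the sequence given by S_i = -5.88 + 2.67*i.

This is an arithmetic sequence.
i=0: S_0 = -5.88 + 2.67*0 = -5.88
i=1: S_1 = -5.88 + 2.67*1 = -3.21
i=2: S_2 = -5.88 + 2.67*2 = -0.54
i=3: S_3 = -5.88 + 2.67*3 = 2.13
i=4: S_4 = -5.88 + 2.67*4 = 4.8
The first 5 terms are: [-5.88, -3.21, -0.54, 2.13, 4.8]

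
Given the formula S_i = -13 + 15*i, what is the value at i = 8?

S_8 = -13 + 15*8 = -13 + 120 = 107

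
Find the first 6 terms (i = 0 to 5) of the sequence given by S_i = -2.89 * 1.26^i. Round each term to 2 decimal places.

This is a geometric sequence.
i=0: S_0 = -2.89 * 1.26^0 = -2.89
i=1: S_1 = -2.89 * 1.26^1 ≈ -3.64
i=2: S_2 = -2.89 * 1.26^2 ≈ -4.59
i=3: S_3 = -2.89 * 1.26^3 ≈ -5.78
i=4: S_4 = -2.89 * 1.26^4 ≈ -7.28
i=5: S_5 = -2.89 * 1.26^5 ≈ -9.18
The first 6 terms are: [-2.89, -3.64, -4.59, -5.78, -7.28, -9.18]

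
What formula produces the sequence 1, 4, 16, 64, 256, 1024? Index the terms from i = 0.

Check ratios: 4 / 1 = 4.0
Common ratio r = 4.
First term a = 1.
Formula: S_i = 1 * 4^i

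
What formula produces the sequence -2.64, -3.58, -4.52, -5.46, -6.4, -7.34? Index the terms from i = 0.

Check differences: -3.58 - -2.64 = -0.94
-4.52 - -3.58 = -0.94
Common difference d = -0.94.
First term a = -2.64.
Formula: S_i = -2.64 - 0.94*i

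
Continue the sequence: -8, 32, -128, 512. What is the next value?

Ratios: 32 / -8 = -4.0
This is a geometric sequence with common ratio r = -4.
Next term = 512 * -4 = -2048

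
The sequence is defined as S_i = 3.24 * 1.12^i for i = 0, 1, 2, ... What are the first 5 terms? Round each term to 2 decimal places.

This is a geometric sequence.
i=0: S_0 = 3.24 * 1.12^0 = 3.24
i=1: S_1 = 3.24 * 1.12^1 ≈ 3.63
i=2: S_2 = 3.24 * 1.12^2 ≈ 4.06
i=3: S_3 = 3.24 * 1.12^3 ≈ 4.55
i=4: S_4 = 3.24 * 1.12^4 ≈ 5.1
The first 5 terms are: [3.24, 3.63, 4.06, 4.55, 5.1]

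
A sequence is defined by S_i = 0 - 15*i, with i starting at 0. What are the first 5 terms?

This is an arithmetic sequence.
i=0: S_0 = 0 + -15*0 = 0
i=1: S_1 = 0 + -15*1 = -15
i=2: S_2 = 0 + -15*2 = -30
i=3: S_3 = 0 + -15*3 = -45
i=4: S_4 = 0 + -15*4 = -60
The first 5 terms are: [0, -15, -30, -45, -60]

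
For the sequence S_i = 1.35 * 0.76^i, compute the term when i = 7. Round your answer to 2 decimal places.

S_7 = 1.35 * 0.76^7 ≈ 1.35 * 0.1465 ≈ 0.2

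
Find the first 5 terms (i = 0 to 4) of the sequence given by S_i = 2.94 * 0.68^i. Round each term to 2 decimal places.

This is a geometric sequence.
i=0: S_0 = 2.94 * 0.68^0 = 2.94
i=1: S_1 = 2.94 * 0.68^1 ≈ 2.0
i=2: S_2 = 2.94 * 0.68^2 ≈ 1.36
i=3: S_3 = 2.94 * 0.68^3 ≈ 0.92
i=4: S_4 = 2.94 * 0.68^4 ≈ 0.63
The first 5 terms are: [2.94, 2.0, 1.36, 0.92, 0.63]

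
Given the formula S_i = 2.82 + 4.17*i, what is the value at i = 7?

S_7 = 2.82 + 4.17*7 = 2.82 + 29.19 = 32.01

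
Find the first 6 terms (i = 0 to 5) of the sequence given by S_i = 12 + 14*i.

This is an arithmetic sequence.
i=0: S_0 = 12 + 14*0 = 12
i=1: S_1 = 12 + 14*1 = 26
i=2: S_2 = 12 + 14*2 = 40
i=3: S_3 = 12 + 14*3 = 54
i=4: S_4 = 12 + 14*4 = 68
i=5: S_5 = 12 + 14*5 = 82
The first 6 terms are: [12, 26, 40, 54, 68, 82]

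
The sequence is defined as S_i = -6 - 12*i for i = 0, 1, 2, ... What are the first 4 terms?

This is an arithmetic sequence.
i=0: S_0 = -6 + -12*0 = -6
i=1: S_1 = -6 + -12*1 = -18
i=2: S_2 = -6 + -12*2 = -30
i=3: S_3 = -6 + -12*3 = -42
The first 4 terms are: [-6, -18, -30, -42]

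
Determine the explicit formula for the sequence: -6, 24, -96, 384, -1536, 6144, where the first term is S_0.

Check ratios: 24 / -6 = -4.0
Common ratio r = -4.
First term a = -6.
Formula: S_i = -6 * (-4)^i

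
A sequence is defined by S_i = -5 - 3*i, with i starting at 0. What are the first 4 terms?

This is an arithmetic sequence.
i=0: S_0 = -5 + -3*0 = -5
i=1: S_1 = -5 + -3*1 = -8
i=2: S_2 = -5 + -3*2 = -11
i=3: S_3 = -5 + -3*3 = -14
The first 4 terms are: [-5, -8, -11, -14]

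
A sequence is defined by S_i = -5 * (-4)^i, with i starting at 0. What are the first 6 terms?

This is a geometric sequence.
i=0: S_0 = -5 * (-4)^0 = -5
i=1: S_1 = -5 * (-4)^1 = 20
i=2: S_2 = -5 * (-4)^2 = -80
i=3: S_3 = -5 * (-4)^3 = 320
i=4: S_4 = -5 * (-4)^4 = -1280
i=5: S_5 = -5 * (-4)^5 = 5120
The first 6 terms are: [-5, 20, -80, 320, -1280, 5120]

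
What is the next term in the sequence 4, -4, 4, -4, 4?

Ratios: -4 / 4 = -1.0
This is a geometric sequence with common ratio r = -1.
Next term = 4 * -1 = -4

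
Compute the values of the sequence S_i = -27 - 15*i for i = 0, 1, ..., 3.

This is an arithmetic sequence.
i=0: S_0 = -27 + -15*0 = -27
i=1: S_1 = -27 + -15*1 = -42
i=2: S_2 = -27 + -15*2 = -57
i=3: S_3 = -27 + -15*3 = -72
The first 4 terms are: [-27, -42, -57, -72]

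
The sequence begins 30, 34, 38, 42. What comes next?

Differences: 34 - 30 = 4
This is an arithmetic sequence with common difference d = 4.
Next term = 42 + 4 = 46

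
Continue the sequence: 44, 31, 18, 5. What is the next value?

Differences: 31 - 44 = -13
This is an arithmetic sequence with common difference d = -13.
Next term = 5 + -13 = -8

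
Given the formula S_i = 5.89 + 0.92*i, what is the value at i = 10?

S_10 = 5.89 + 0.92*10 = 5.89 + 9.2 = 15.09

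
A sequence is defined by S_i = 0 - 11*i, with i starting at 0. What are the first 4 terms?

This is an arithmetic sequence.
i=0: S_0 = 0 + -11*0 = 0
i=1: S_1 = 0 + -11*1 = -11
i=2: S_2 = 0 + -11*2 = -22
i=3: S_3 = 0 + -11*3 = -33
The first 4 terms are: [0, -11, -22, -33]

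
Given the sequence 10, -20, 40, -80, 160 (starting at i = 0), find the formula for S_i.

Check ratios: -20 / 10 = -2.0
Common ratio r = -2.
First term a = 10.
Formula: S_i = 10 * (-2)^i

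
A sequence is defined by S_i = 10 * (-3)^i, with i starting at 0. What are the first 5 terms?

This is a geometric sequence.
i=0: S_0 = 10 * (-3)^0 = 10
i=1: S_1 = 10 * (-3)^1 = -30
i=2: S_2 = 10 * (-3)^2 = 90
i=3: S_3 = 10 * (-3)^3 = -270
i=4: S_4 = 10 * (-3)^4 = 810
The first 5 terms are: [10, -30, 90, -270, 810]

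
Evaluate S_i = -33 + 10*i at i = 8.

S_8 = -33 + 10*8 = -33 + 80 = 47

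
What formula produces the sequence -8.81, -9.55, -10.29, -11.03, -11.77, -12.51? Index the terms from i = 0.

Check differences: -9.55 - -8.81 = -0.74
-10.29 - -9.55 = -0.74
Common difference d = -0.74.
First term a = -8.81.
Formula: S_i = -8.81 - 0.74*i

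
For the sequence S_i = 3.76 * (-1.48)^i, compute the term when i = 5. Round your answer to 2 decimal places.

S_5 = 3.76 * (-1.48)^5 ≈ 3.76 * -7.1008 ≈ -26.7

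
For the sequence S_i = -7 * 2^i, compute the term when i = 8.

S_8 = -7 * 2^8 = -7 * 256 = -1792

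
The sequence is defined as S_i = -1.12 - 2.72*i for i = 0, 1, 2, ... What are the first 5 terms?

This is an arithmetic sequence.
i=0: S_0 = -1.12 + -2.72*0 = -1.12
i=1: S_1 = -1.12 + -2.72*1 = -3.84
i=2: S_2 = -1.12 + -2.72*2 = -6.56
i=3: S_3 = -1.12 + -2.72*3 = -9.28
i=4: S_4 = -1.12 + -2.72*4 = -12.0
The first 5 terms are: [-1.12, -3.84, -6.56, -9.28, -12.0]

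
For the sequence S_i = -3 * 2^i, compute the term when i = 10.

S_10 = -3 * 2^10 = -3 * 1024 = -3072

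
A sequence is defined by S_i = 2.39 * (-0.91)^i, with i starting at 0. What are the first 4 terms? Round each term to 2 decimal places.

This is a geometric sequence.
i=0: S_0 = 2.39 * (-0.91)^0 = 2.39
i=1: S_1 = 2.39 * (-0.91)^1 ≈ -2.17
i=2: S_2 = 2.39 * (-0.91)^2 ≈ 1.98
i=3: S_3 = 2.39 * (-0.91)^3 ≈ -1.8
The first 4 terms are: [2.39, -2.17, 1.98, -1.8]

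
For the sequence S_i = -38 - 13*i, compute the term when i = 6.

S_6 = -38 + -13*6 = -38 + -78 = -116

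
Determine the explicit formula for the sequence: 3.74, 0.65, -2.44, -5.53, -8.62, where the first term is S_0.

Check differences: 0.65 - 3.74 = -3.09
-2.44 - 0.65 = -3.09
Common difference d = -3.09.
First term a = 3.74.
Formula: S_i = 3.74 - 3.09*i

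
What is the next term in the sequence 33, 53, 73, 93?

Differences: 53 - 33 = 20
This is an arithmetic sequence with common difference d = 20.
Next term = 93 + 20 = 113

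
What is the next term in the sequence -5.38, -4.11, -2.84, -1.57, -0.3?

Differences: -4.11 - -5.38 = 1.27
This is an arithmetic sequence with common difference d = 1.27.
Next term = -0.3 + 1.27 = 0.97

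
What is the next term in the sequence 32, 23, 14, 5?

Differences: 23 - 32 = -9
This is an arithmetic sequence with common difference d = -9.
Next term = 5 + -9 = -4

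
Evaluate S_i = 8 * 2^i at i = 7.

S_7 = 8 * 2^7 = 8 * 128 = 1024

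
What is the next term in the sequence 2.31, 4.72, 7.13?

Differences: 4.72 - 2.31 = 2.41
This is an arithmetic sequence with common difference d = 2.41.
Next term = 7.13 + 2.41 = 9.54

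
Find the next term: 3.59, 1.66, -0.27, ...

Differences: 1.66 - 3.59 = -1.93
This is an arithmetic sequence with common difference d = -1.93.
Next term = -0.27 + -1.93 = -2.2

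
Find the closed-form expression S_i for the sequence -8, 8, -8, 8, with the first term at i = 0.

Check ratios: 8 / -8 = -1.0
Common ratio r = -1.
First term a = -8.
Formula: S_i = -8 * (-1)^i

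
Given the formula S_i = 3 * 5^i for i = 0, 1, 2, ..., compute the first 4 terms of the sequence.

This is a geometric sequence.
i=0: S_0 = 3 * 5^0 = 3
i=1: S_1 = 3 * 5^1 = 15
i=2: S_2 = 3 * 5^2 = 75
i=3: S_3 = 3 * 5^3 = 375
The first 4 terms are: [3, 15, 75, 375]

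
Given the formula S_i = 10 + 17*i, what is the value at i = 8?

S_8 = 10 + 17*8 = 10 + 136 = 146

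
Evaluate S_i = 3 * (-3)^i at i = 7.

S_7 = 3 * (-3)^7 = 3 * -2187 = -6561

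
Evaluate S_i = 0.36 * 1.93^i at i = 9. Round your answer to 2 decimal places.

S_9 = 0.36 * 1.93^9 ≈ 0.36 * 371.5487 ≈ 133.76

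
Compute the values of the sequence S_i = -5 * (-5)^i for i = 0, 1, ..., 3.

This is a geometric sequence.
i=0: S_0 = -5 * (-5)^0 = -5
i=1: S_1 = -5 * (-5)^1 = 25
i=2: S_2 = -5 * (-5)^2 = -125
i=3: S_3 = -5 * (-5)^3 = 625
The first 4 terms are: [-5, 25, -125, 625]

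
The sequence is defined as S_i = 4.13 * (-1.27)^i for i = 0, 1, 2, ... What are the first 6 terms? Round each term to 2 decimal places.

This is a geometric sequence.
i=0: S_0 = 4.13 * (-1.27)^0 = 4.13
i=1: S_1 = 4.13 * (-1.27)^1 ≈ -5.25
i=2: S_2 = 4.13 * (-1.27)^2 ≈ 6.66
i=3: S_3 = 4.13 * (-1.27)^3 ≈ -8.46
i=4: S_4 = 4.13 * (-1.27)^4 ≈ 10.74
i=5: S_5 = 4.13 * (-1.27)^5 ≈ -13.64
The first 6 terms are: [4.13, -5.25, 6.66, -8.46, 10.74, -13.64]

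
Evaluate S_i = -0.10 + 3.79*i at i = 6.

S_6 = -0.1 + 3.79*6 = -0.1 + 22.74 = 22.64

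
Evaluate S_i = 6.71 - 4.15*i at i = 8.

S_8 = 6.71 + -4.15*8 = 6.71 + -33.2 = -26.49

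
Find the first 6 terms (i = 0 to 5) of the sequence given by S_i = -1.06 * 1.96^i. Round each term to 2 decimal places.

This is a geometric sequence.
i=0: S_0 = -1.06 * 1.96^0 = -1.06
i=1: S_1 = -1.06 * 1.96^1 ≈ -2.08
i=2: S_2 = -1.06 * 1.96^2 ≈ -4.07
i=3: S_3 = -1.06 * 1.96^3 ≈ -7.98
i=4: S_4 = -1.06 * 1.96^4 ≈ -15.64
i=5: S_5 = -1.06 * 1.96^5 ≈ -30.66
The first 6 terms are: [-1.06, -2.08, -4.07, -7.98, -15.64, -30.66]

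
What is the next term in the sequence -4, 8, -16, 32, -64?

Ratios: 8 / -4 = -2.0
This is a geometric sequence with common ratio r = -2.
Next term = -64 * -2 = 128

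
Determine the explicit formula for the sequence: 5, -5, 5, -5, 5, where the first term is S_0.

Check ratios: -5 / 5 = -1.0
Common ratio r = -1.
First term a = 5.
Formula: S_i = 5 * (-1)^i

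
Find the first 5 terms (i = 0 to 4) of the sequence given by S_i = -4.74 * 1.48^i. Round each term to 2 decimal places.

This is a geometric sequence.
i=0: S_0 = -4.74 * 1.48^0 = -4.74
i=1: S_1 = -4.74 * 1.48^1 ≈ -7.02
i=2: S_2 = -4.74 * 1.48^2 ≈ -10.38
i=3: S_3 = -4.74 * 1.48^3 ≈ -15.37
i=4: S_4 = -4.74 * 1.48^4 ≈ -22.74
The first 5 terms are: [-4.74, -7.02, -10.38, -15.37, -22.74]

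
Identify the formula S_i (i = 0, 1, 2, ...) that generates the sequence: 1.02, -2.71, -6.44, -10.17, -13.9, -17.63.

Check differences: -2.71 - 1.02 = -3.73
-6.44 - -2.71 = -3.73
Common difference d = -3.73.
First term a = 1.02.
Formula: S_i = 1.02 - 3.73*i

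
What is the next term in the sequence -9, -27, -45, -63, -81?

Differences: -27 - -9 = -18
This is an arithmetic sequence with common difference d = -18.
Next term = -81 + -18 = -99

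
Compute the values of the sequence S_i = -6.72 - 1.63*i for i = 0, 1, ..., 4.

This is an arithmetic sequence.
i=0: S_0 = -6.72 + -1.63*0 = -6.72
i=1: S_1 = -6.72 + -1.63*1 = -8.35
i=2: S_2 = -6.72 + -1.63*2 = -9.98
i=3: S_3 = -6.72 + -1.63*3 = -11.61
i=4: S_4 = -6.72 + -1.63*4 = -13.24
The first 5 terms are: [-6.72, -8.35, -9.98, -11.61, -13.24]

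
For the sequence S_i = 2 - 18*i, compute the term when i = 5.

S_5 = 2 + -18*5 = 2 + -90 = -88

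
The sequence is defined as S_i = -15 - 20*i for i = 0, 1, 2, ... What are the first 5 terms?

This is an arithmetic sequence.
i=0: S_0 = -15 + -20*0 = -15
i=1: S_1 = -15 + -20*1 = -35
i=2: S_2 = -15 + -20*2 = -55
i=3: S_3 = -15 + -20*3 = -75
i=4: S_4 = -15 + -20*4 = -95
The first 5 terms are: [-15, -35, -55, -75, -95]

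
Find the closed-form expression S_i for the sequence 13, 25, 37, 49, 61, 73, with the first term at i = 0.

Check differences: 25 - 13 = 12
37 - 25 = 12
Common difference d = 12.
First term a = 13.
Formula: S_i = 13 + 12*i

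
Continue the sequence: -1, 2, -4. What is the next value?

Ratios: 2 / -1 = -2.0
This is a geometric sequence with common ratio r = -2.
Next term = -4 * -2 = 8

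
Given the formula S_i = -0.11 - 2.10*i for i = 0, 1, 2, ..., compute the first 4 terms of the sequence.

This is an arithmetic sequence.
i=0: S_0 = -0.11 + -2.1*0 = -0.11
i=1: S_1 = -0.11 + -2.1*1 = -2.21
i=2: S_2 = -0.11 + -2.1*2 = -4.31
i=3: S_3 = -0.11 + -2.1*3 = -6.41
The first 4 terms are: [-0.11, -2.21, -4.31, -6.41]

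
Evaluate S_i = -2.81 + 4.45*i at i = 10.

S_10 = -2.81 + 4.45*10 = -2.81 + 44.5 = 41.69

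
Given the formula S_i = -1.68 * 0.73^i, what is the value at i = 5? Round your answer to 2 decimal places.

S_5 = -1.68 * 0.73^5 ≈ -1.68 * 0.2073 ≈ -0.35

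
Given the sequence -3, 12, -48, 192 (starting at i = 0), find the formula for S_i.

Check ratios: 12 / -3 = -4.0
Common ratio r = -4.
First term a = -3.
Formula: S_i = -3 * (-4)^i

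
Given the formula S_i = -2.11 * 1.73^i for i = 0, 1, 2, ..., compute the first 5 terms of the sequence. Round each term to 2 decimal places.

This is a geometric sequence.
i=0: S_0 = -2.11 * 1.73^0 = -2.11
i=1: S_1 = -2.11 * 1.73^1 ≈ -3.65
i=2: S_2 = -2.11 * 1.73^2 ≈ -6.32
i=3: S_3 = -2.11 * 1.73^3 ≈ -10.92
i=4: S_4 = -2.11 * 1.73^4 ≈ -18.9
The first 5 terms are: [-2.11, -3.65, -6.32, -10.92, -18.9]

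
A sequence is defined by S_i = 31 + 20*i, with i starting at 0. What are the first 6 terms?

This is an arithmetic sequence.
i=0: S_0 = 31 + 20*0 = 31
i=1: S_1 = 31 + 20*1 = 51
i=2: S_2 = 31 + 20*2 = 71
i=3: S_3 = 31 + 20*3 = 91
i=4: S_4 = 31 + 20*4 = 111
i=5: S_5 = 31 + 20*5 = 131
The first 6 terms are: [31, 51, 71, 91, 111, 131]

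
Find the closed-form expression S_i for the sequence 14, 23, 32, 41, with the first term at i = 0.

Check differences: 23 - 14 = 9
32 - 23 = 9
Common difference d = 9.
First term a = 14.
Formula: S_i = 14 + 9*i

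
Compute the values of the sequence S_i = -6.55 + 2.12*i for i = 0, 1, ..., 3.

This is an arithmetic sequence.
i=0: S_0 = -6.55 + 2.12*0 = -6.55
i=1: S_1 = -6.55 + 2.12*1 = -4.43
i=2: S_2 = -6.55 + 2.12*2 = -2.31
i=3: S_3 = -6.55 + 2.12*3 = -0.19
The first 4 terms are: [-6.55, -4.43, -2.31, -0.19]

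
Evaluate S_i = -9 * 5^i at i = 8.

S_8 = -9 * 5^8 = -9 * 390625 = -3515625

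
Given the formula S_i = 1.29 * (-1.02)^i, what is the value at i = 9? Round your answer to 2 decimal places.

S_9 = 1.29 * (-1.02)^9 ≈ 1.29 * -1.1951 ≈ -1.54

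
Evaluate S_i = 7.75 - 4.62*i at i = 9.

S_9 = 7.75 + -4.62*9 = 7.75 + -41.58 = -33.83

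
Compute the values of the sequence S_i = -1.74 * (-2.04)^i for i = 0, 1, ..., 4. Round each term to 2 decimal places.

This is a geometric sequence.
i=0: S_0 = -1.74 * (-2.04)^0 = -1.74
i=1: S_1 = -1.74 * (-2.04)^1 ≈ 3.55
i=2: S_2 = -1.74 * (-2.04)^2 ≈ -7.24
i=3: S_3 = -1.74 * (-2.04)^3 ≈ 14.77
i=4: S_4 = -1.74 * (-2.04)^4 ≈ -30.13
The first 5 terms are: [-1.74, 3.55, -7.24, 14.77, -30.13]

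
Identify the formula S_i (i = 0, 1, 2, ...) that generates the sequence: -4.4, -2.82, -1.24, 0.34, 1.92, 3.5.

Check differences: -2.82 - -4.4 = 1.58
-1.24 - -2.82 = 1.58
Common difference d = 1.58.
First term a = -4.4.
Formula: S_i = -4.40 + 1.58*i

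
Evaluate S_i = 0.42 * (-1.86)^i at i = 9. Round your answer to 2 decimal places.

S_9 = 0.42 * (-1.86)^9 ≈ 0.42 * -266.4505 ≈ -111.91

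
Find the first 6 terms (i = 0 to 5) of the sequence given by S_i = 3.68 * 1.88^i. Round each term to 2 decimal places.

This is a geometric sequence.
i=0: S_0 = 3.68 * 1.88^0 = 3.68
i=1: S_1 = 3.68 * 1.88^1 ≈ 6.92
i=2: S_2 = 3.68 * 1.88^2 ≈ 13.01
i=3: S_3 = 3.68 * 1.88^3 ≈ 24.45
i=4: S_4 = 3.68 * 1.88^4 ≈ 45.97
i=5: S_5 = 3.68 * 1.88^5 ≈ 86.42
The first 6 terms are: [3.68, 6.92, 13.01, 24.45, 45.97, 86.42]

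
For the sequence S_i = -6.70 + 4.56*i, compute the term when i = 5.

S_5 = -6.7 + 4.56*5 = -6.7 + 22.8 = 16.1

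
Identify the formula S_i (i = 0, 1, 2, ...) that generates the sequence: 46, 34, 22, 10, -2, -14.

Check differences: 34 - 46 = -12
22 - 34 = -12
Common difference d = -12.
First term a = 46.
Formula: S_i = 46 - 12*i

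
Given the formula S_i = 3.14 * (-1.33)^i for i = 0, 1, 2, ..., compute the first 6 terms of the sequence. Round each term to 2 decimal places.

This is a geometric sequence.
i=0: S_0 = 3.14 * (-1.33)^0 = 3.14
i=1: S_1 = 3.14 * (-1.33)^1 ≈ -4.18
i=2: S_2 = 3.14 * (-1.33)^2 ≈ 5.55
i=3: S_3 = 3.14 * (-1.33)^3 ≈ -7.39
i=4: S_4 = 3.14 * (-1.33)^4 ≈ 9.83
i=5: S_5 = 3.14 * (-1.33)^5 ≈ -13.07
The first 6 terms are: [3.14, -4.18, 5.55, -7.39, 9.83, -13.07]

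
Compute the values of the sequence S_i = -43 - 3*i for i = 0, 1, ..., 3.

This is an arithmetic sequence.
i=0: S_0 = -43 + -3*0 = -43
i=1: S_1 = -43 + -3*1 = -46
i=2: S_2 = -43 + -3*2 = -49
i=3: S_3 = -43 + -3*3 = -52
The first 4 terms are: [-43, -46, -49, -52]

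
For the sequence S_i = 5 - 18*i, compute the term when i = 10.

S_10 = 5 + -18*10 = 5 + -180 = -175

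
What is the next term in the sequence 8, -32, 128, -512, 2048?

Ratios: -32 / 8 = -4.0
This is a geometric sequence with common ratio r = -4.
Next term = 2048 * -4 = -8192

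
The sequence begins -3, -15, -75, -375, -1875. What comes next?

Ratios: -15 / -3 = 5.0
This is a geometric sequence with common ratio r = 5.
Next term = -1875 * 5 = -9375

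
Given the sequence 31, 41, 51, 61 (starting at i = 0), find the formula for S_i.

Check differences: 41 - 31 = 10
51 - 41 = 10
Common difference d = 10.
First term a = 31.
Formula: S_i = 31 + 10*i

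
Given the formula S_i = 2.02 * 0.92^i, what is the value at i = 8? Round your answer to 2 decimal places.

S_8 = 2.02 * 0.92^8 ≈ 2.02 * 0.5132 ≈ 1.04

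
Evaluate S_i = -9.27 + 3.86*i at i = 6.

S_6 = -9.27 + 3.86*6 = -9.27 + 23.16 = 13.89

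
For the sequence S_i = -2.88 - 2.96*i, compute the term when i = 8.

S_8 = -2.88 + -2.96*8 = -2.88 + -23.68 = -26.56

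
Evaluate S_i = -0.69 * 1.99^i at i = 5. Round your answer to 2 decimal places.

S_5 = -0.69 * 1.99^5 ≈ -0.69 * 31.208 ≈ -21.53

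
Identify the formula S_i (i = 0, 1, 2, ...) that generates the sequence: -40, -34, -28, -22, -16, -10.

Check differences: -34 - -40 = 6
-28 - -34 = 6
Common difference d = 6.
First term a = -40.
Formula: S_i = -40 + 6*i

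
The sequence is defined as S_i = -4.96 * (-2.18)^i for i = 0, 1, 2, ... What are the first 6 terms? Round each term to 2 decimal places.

This is a geometric sequence.
i=0: S_0 = -4.96 * (-2.18)^0 = -4.96
i=1: S_1 = -4.96 * (-2.18)^1 ≈ 10.81
i=2: S_2 = -4.96 * (-2.18)^2 ≈ -23.57
i=3: S_3 = -4.96 * (-2.18)^3 ≈ 51.39
i=4: S_4 = -4.96 * (-2.18)^4 ≈ -112.02
i=5: S_5 = -4.96 * (-2.18)^5 ≈ 244.21
The first 6 terms are: [-4.96, 10.81, -23.57, 51.39, -112.02, 244.21]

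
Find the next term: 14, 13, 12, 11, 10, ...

Differences: 13 - 14 = -1
This is an arithmetic sequence with common difference d = -1.
Next term = 10 + -1 = 9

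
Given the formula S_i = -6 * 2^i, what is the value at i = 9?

S_9 = -6 * 2^9 = -6 * 512 = -3072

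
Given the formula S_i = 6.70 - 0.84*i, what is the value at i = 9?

S_9 = 6.7 + -0.84*9 = 6.7 + -7.56 = -0.86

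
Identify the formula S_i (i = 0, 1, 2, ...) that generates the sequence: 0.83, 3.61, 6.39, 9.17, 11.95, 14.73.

Check differences: 3.61 - 0.83 = 2.78
6.39 - 3.61 = 2.78
Common difference d = 2.78.
First term a = 0.83.
Formula: S_i = 0.83 + 2.78*i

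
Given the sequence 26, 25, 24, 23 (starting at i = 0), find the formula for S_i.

Check differences: 25 - 26 = -1
24 - 25 = -1
Common difference d = -1.
First term a = 26.
Formula: S_i = 26 - 1*i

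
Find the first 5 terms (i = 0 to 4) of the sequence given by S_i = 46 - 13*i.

This is an arithmetic sequence.
i=0: S_0 = 46 + -13*0 = 46
i=1: S_1 = 46 + -13*1 = 33
i=2: S_2 = 46 + -13*2 = 20
i=3: S_3 = 46 + -13*3 = 7
i=4: S_4 = 46 + -13*4 = -6
The first 5 terms are: [46, 33, 20, 7, -6]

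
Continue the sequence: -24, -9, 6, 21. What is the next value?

Differences: -9 - -24 = 15
This is an arithmetic sequence with common difference d = 15.
Next term = 21 + 15 = 36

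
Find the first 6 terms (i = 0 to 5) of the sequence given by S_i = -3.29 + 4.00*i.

This is an arithmetic sequence.
i=0: S_0 = -3.29 + 4.0*0 = -3.29
i=1: S_1 = -3.29 + 4.0*1 = 0.71
i=2: S_2 = -3.29 + 4.0*2 = 4.71
i=3: S_3 = -3.29 + 4.0*3 = 8.71
i=4: S_4 = -3.29 + 4.0*4 = 12.71
i=5: S_5 = -3.29 + 4.0*5 = 16.71
The first 6 terms are: [-3.29, 0.71, 4.71, 8.71, 12.71, 16.71]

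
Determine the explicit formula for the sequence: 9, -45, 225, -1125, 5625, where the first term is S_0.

Check ratios: -45 / 9 = -5.0
Common ratio r = -5.
First term a = 9.
Formula: S_i = 9 * (-5)^i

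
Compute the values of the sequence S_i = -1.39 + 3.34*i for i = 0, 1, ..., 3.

This is an arithmetic sequence.
i=0: S_0 = -1.39 + 3.34*0 = -1.39
i=1: S_1 = -1.39 + 3.34*1 = 1.95
i=2: S_2 = -1.39 + 3.34*2 = 5.29
i=3: S_3 = -1.39 + 3.34*3 = 8.63
The first 4 terms are: [-1.39, 1.95, 5.29, 8.63]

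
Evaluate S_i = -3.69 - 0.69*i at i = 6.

S_6 = -3.69 + -0.69*6 = -3.69 + -4.14 = -7.83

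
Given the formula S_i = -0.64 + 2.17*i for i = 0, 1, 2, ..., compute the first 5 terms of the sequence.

This is an arithmetic sequence.
i=0: S_0 = -0.64 + 2.17*0 = -0.64
i=1: S_1 = -0.64 + 2.17*1 = 1.53
i=2: S_2 = -0.64 + 2.17*2 = 3.7
i=3: S_3 = -0.64 + 2.17*3 = 5.87
i=4: S_4 = -0.64 + 2.17*4 = 8.04
The first 5 terms are: [-0.64, 1.53, 3.7, 5.87, 8.04]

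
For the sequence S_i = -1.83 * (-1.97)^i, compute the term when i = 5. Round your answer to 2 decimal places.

S_5 = -1.83 * (-1.97)^5 ≈ -1.83 * -29.6709 ≈ 54.3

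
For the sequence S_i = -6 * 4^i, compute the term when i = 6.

S_6 = -6 * 4^6 = -6 * 4096 = -24576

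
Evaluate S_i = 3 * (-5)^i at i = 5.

S_5 = 3 * (-5)^5 = 3 * -3125 = -9375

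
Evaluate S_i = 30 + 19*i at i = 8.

S_8 = 30 + 19*8 = 30 + 152 = 182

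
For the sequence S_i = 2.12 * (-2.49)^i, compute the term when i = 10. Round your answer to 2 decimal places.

S_10 = 2.12 * (-2.49)^10 ≈ 2.12 * 9162.0672 ≈ 19423.58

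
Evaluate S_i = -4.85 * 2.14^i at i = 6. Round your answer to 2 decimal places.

S_6 = -4.85 * 2.14^6 ≈ -4.85 * 96.0467 ≈ -465.83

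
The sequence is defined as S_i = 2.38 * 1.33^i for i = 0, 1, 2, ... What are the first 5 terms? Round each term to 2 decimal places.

This is a geometric sequence.
i=0: S_0 = 2.38 * 1.33^0 = 2.38
i=1: S_1 = 2.38 * 1.33^1 ≈ 3.17
i=2: S_2 = 2.38 * 1.33^2 ≈ 4.21
i=3: S_3 = 2.38 * 1.33^3 ≈ 5.6
i=4: S_4 = 2.38 * 1.33^4 ≈ 7.45
The first 5 terms are: [2.38, 3.17, 4.21, 5.6, 7.45]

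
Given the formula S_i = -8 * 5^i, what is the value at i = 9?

S_9 = -8 * 5^9 = -8 * 1953125 = -15625000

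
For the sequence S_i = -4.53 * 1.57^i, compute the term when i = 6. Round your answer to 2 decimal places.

S_6 = -4.53 * 1.57^6 ≈ -4.53 * 14.9761 ≈ -67.84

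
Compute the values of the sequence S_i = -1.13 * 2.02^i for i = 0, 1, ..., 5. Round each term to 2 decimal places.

This is a geometric sequence.
i=0: S_0 = -1.13 * 2.02^0 = -1.13
i=1: S_1 = -1.13 * 2.02^1 ≈ -2.28
i=2: S_2 = -1.13 * 2.02^2 ≈ -4.61
i=3: S_3 = -1.13 * 2.02^3 ≈ -9.31
i=4: S_4 = -1.13 * 2.02^4 ≈ -18.81
i=5: S_5 = -1.13 * 2.02^5 ≈ -38.0
The first 6 terms are: [-1.13, -2.28, -4.61, -9.31, -18.81, -38.0]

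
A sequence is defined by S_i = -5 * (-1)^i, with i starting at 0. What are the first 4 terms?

This is a geometric sequence.
i=0: S_0 = -5 * (-1)^0 = -5
i=1: S_1 = -5 * (-1)^1 = 5
i=2: S_2 = -5 * (-1)^2 = -5
i=3: S_3 = -5 * (-1)^3 = 5
The first 4 terms are: [-5, 5, -5, 5]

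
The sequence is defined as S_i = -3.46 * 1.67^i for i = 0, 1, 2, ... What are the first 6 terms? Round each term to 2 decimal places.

This is a geometric sequence.
i=0: S_0 = -3.46 * 1.67^0 = -3.46
i=1: S_1 = -3.46 * 1.67^1 ≈ -5.78
i=2: S_2 = -3.46 * 1.67^2 ≈ -9.65
i=3: S_3 = -3.46 * 1.67^3 ≈ -16.11
i=4: S_4 = -3.46 * 1.67^4 ≈ -26.91
i=5: S_5 = -3.46 * 1.67^5 ≈ -44.94
The first 6 terms are: [-3.46, -5.78, -9.65, -16.11, -26.91, -44.94]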